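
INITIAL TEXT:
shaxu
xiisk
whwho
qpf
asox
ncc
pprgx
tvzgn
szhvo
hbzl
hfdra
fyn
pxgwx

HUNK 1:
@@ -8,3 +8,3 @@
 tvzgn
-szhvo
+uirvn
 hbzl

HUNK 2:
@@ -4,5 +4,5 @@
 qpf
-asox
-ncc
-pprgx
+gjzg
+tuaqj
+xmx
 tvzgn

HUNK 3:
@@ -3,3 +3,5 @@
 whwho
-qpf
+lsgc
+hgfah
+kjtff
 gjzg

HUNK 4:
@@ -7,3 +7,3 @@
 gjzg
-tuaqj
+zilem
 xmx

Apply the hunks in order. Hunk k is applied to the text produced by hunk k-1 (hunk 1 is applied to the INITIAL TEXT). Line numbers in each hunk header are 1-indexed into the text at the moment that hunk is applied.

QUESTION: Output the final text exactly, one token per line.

Hunk 1: at line 8 remove [szhvo] add [uirvn] -> 13 lines: shaxu xiisk whwho qpf asox ncc pprgx tvzgn uirvn hbzl hfdra fyn pxgwx
Hunk 2: at line 4 remove [asox,ncc,pprgx] add [gjzg,tuaqj,xmx] -> 13 lines: shaxu xiisk whwho qpf gjzg tuaqj xmx tvzgn uirvn hbzl hfdra fyn pxgwx
Hunk 3: at line 3 remove [qpf] add [lsgc,hgfah,kjtff] -> 15 lines: shaxu xiisk whwho lsgc hgfah kjtff gjzg tuaqj xmx tvzgn uirvn hbzl hfdra fyn pxgwx
Hunk 4: at line 7 remove [tuaqj] add [zilem] -> 15 lines: shaxu xiisk whwho lsgc hgfah kjtff gjzg zilem xmx tvzgn uirvn hbzl hfdra fyn pxgwx

Answer: shaxu
xiisk
whwho
lsgc
hgfah
kjtff
gjzg
zilem
xmx
tvzgn
uirvn
hbzl
hfdra
fyn
pxgwx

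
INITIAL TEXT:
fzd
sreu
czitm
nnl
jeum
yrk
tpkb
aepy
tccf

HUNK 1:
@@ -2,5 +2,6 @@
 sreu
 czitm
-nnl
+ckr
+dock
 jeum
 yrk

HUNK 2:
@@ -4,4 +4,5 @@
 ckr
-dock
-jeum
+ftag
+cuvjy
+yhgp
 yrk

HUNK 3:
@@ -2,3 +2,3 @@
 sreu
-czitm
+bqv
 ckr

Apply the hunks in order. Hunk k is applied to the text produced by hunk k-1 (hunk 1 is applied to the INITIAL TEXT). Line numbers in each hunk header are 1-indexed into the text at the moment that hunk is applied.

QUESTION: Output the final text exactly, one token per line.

Answer: fzd
sreu
bqv
ckr
ftag
cuvjy
yhgp
yrk
tpkb
aepy
tccf

Derivation:
Hunk 1: at line 2 remove [nnl] add [ckr,dock] -> 10 lines: fzd sreu czitm ckr dock jeum yrk tpkb aepy tccf
Hunk 2: at line 4 remove [dock,jeum] add [ftag,cuvjy,yhgp] -> 11 lines: fzd sreu czitm ckr ftag cuvjy yhgp yrk tpkb aepy tccf
Hunk 3: at line 2 remove [czitm] add [bqv] -> 11 lines: fzd sreu bqv ckr ftag cuvjy yhgp yrk tpkb aepy tccf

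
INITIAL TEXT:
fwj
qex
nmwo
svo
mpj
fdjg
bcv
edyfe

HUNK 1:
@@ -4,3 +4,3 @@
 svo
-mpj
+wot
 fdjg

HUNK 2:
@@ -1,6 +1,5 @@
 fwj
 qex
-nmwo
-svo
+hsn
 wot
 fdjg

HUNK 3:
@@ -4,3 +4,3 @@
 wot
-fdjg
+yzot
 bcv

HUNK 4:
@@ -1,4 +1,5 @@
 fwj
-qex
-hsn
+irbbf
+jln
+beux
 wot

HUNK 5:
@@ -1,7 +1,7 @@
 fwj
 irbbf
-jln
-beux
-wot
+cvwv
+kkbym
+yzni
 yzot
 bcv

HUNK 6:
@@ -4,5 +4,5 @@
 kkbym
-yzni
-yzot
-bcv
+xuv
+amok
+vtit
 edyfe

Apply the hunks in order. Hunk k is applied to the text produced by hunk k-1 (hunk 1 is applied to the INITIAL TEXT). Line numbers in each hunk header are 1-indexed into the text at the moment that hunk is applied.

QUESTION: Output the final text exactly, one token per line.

Answer: fwj
irbbf
cvwv
kkbym
xuv
amok
vtit
edyfe

Derivation:
Hunk 1: at line 4 remove [mpj] add [wot] -> 8 lines: fwj qex nmwo svo wot fdjg bcv edyfe
Hunk 2: at line 1 remove [nmwo,svo] add [hsn] -> 7 lines: fwj qex hsn wot fdjg bcv edyfe
Hunk 3: at line 4 remove [fdjg] add [yzot] -> 7 lines: fwj qex hsn wot yzot bcv edyfe
Hunk 4: at line 1 remove [qex,hsn] add [irbbf,jln,beux] -> 8 lines: fwj irbbf jln beux wot yzot bcv edyfe
Hunk 5: at line 1 remove [jln,beux,wot] add [cvwv,kkbym,yzni] -> 8 lines: fwj irbbf cvwv kkbym yzni yzot bcv edyfe
Hunk 6: at line 4 remove [yzni,yzot,bcv] add [xuv,amok,vtit] -> 8 lines: fwj irbbf cvwv kkbym xuv amok vtit edyfe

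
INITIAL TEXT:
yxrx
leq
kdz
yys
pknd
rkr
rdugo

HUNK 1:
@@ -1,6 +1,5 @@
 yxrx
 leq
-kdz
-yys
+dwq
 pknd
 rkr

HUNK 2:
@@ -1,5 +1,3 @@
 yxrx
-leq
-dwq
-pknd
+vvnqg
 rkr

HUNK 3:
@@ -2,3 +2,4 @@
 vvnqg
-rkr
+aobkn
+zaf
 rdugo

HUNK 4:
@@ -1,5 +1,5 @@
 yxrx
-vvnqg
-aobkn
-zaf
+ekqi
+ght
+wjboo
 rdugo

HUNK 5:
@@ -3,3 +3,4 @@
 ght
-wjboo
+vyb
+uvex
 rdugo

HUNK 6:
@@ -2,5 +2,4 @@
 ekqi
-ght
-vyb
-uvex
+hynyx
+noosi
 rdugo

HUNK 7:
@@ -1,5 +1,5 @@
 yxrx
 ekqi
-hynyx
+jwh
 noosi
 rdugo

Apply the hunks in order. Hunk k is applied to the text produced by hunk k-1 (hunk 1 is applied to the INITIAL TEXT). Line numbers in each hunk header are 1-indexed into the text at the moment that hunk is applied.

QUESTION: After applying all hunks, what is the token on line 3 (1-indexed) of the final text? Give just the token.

Answer: jwh

Derivation:
Hunk 1: at line 1 remove [kdz,yys] add [dwq] -> 6 lines: yxrx leq dwq pknd rkr rdugo
Hunk 2: at line 1 remove [leq,dwq,pknd] add [vvnqg] -> 4 lines: yxrx vvnqg rkr rdugo
Hunk 3: at line 2 remove [rkr] add [aobkn,zaf] -> 5 lines: yxrx vvnqg aobkn zaf rdugo
Hunk 4: at line 1 remove [vvnqg,aobkn,zaf] add [ekqi,ght,wjboo] -> 5 lines: yxrx ekqi ght wjboo rdugo
Hunk 5: at line 3 remove [wjboo] add [vyb,uvex] -> 6 lines: yxrx ekqi ght vyb uvex rdugo
Hunk 6: at line 2 remove [ght,vyb,uvex] add [hynyx,noosi] -> 5 lines: yxrx ekqi hynyx noosi rdugo
Hunk 7: at line 1 remove [hynyx] add [jwh] -> 5 lines: yxrx ekqi jwh noosi rdugo
Final line 3: jwh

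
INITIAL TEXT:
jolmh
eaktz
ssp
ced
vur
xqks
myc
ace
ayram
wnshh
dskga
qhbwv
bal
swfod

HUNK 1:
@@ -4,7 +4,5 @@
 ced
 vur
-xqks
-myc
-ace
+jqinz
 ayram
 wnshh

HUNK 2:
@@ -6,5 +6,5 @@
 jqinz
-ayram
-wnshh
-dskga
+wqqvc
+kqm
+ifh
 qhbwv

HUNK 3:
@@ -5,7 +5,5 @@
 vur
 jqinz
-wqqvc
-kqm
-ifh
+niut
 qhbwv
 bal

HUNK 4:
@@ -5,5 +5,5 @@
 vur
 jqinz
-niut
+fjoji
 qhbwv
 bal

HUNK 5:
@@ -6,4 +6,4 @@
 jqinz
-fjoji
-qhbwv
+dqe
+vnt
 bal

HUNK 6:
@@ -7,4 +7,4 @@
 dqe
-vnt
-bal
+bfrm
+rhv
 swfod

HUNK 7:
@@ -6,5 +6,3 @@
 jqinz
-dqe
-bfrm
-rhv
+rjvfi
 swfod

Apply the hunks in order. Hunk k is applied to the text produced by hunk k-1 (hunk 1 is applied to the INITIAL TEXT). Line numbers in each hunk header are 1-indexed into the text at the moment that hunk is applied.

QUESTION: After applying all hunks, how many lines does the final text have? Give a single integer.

Answer: 8

Derivation:
Hunk 1: at line 4 remove [xqks,myc,ace] add [jqinz] -> 12 lines: jolmh eaktz ssp ced vur jqinz ayram wnshh dskga qhbwv bal swfod
Hunk 2: at line 6 remove [ayram,wnshh,dskga] add [wqqvc,kqm,ifh] -> 12 lines: jolmh eaktz ssp ced vur jqinz wqqvc kqm ifh qhbwv bal swfod
Hunk 3: at line 5 remove [wqqvc,kqm,ifh] add [niut] -> 10 lines: jolmh eaktz ssp ced vur jqinz niut qhbwv bal swfod
Hunk 4: at line 5 remove [niut] add [fjoji] -> 10 lines: jolmh eaktz ssp ced vur jqinz fjoji qhbwv bal swfod
Hunk 5: at line 6 remove [fjoji,qhbwv] add [dqe,vnt] -> 10 lines: jolmh eaktz ssp ced vur jqinz dqe vnt bal swfod
Hunk 6: at line 7 remove [vnt,bal] add [bfrm,rhv] -> 10 lines: jolmh eaktz ssp ced vur jqinz dqe bfrm rhv swfod
Hunk 7: at line 6 remove [dqe,bfrm,rhv] add [rjvfi] -> 8 lines: jolmh eaktz ssp ced vur jqinz rjvfi swfod
Final line count: 8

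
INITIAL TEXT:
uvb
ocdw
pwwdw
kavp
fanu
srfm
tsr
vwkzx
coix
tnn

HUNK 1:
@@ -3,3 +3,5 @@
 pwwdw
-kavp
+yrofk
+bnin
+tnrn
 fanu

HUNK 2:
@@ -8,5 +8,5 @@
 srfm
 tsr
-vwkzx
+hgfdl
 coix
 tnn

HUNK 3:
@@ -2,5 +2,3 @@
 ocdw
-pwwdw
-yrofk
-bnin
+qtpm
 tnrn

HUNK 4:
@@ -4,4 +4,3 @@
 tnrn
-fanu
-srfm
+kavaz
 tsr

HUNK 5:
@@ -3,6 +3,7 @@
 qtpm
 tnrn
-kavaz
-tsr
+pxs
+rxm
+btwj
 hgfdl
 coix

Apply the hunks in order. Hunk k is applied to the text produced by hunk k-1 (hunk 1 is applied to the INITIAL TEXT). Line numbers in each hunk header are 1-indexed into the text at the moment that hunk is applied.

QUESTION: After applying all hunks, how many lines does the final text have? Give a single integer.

Hunk 1: at line 3 remove [kavp] add [yrofk,bnin,tnrn] -> 12 lines: uvb ocdw pwwdw yrofk bnin tnrn fanu srfm tsr vwkzx coix tnn
Hunk 2: at line 8 remove [vwkzx] add [hgfdl] -> 12 lines: uvb ocdw pwwdw yrofk bnin tnrn fanu srfm tsr hgfdl coix tnn
Hunk 3: at line 2 remove [pwwdw,yrofk,bnin] add [qtpm] -> 10 lines: uvb ocdw qtpm tnrn fanu srfm tsr hgfdl coix tnn
Hunk 4: at line 4 remove [fanu,srfm] add [kavaz] -> 9 lines: uvb ocdw qtpm tnrn kavaz tsr hgfdl coix tnn
Hunk 5: at line 3 remove [kavaz,tsr] add [pxs,rxm,btwj] -> 10 lines: uvb ocdw qtpm tnrn pxs rxm btwj hgfdl coix tnn
Final line count: 10

Answer: 10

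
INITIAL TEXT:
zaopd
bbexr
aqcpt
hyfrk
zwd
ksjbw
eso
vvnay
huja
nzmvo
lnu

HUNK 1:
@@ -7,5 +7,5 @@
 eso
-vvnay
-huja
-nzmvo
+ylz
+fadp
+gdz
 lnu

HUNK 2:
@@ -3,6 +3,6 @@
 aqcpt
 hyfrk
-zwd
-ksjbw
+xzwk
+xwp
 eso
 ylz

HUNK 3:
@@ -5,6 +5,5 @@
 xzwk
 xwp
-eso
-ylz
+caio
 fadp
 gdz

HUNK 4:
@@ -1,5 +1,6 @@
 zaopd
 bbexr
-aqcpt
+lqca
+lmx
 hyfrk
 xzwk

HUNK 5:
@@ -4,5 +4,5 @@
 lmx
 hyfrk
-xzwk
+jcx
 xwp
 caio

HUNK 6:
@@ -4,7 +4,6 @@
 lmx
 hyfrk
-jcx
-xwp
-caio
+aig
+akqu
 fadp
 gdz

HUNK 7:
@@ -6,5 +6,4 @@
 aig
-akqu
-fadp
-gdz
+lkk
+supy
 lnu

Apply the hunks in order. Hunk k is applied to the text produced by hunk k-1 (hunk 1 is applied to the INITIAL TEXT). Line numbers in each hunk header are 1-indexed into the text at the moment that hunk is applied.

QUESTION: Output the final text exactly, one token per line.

Answer: zaopd
bbexr
lqca
lmx
hyfrk
aig
lkk
supy
lnu

Derivation:
Hunk 1: at line 7 remove [vvnay,huja,nzmvo] add [ylz,fadp,gdz] -> 11 lines: zaopd bbexr aqcpt hyfrk zwd ksjbw eso ylz fadp gdz lnu
Hunk 2: at line 3 remove [zwd,ksjbw] add [xzwk,xwp] -> 11 lines: zaopd bbexr aqcpt hyfrk xzwk xwp eso ylz fadp gdz lnu
Hunk 3: at line 5 remove [eso,ylz] add [caio] -> 10 lines: zaopd bbexr aqcpt hyfrk xzwk xwp caio fadp gdz lnu
Hunk 4: at line 1 remove [aqcpt] add [lqca,lmx] -> 11 lines: zaopd bbexr lqca lmx hyfrk xzwk xwp caio fadp gdz lnu
Hunk 5: at line 4 remove [xzwk] add [jcx] -> 11 lines: zaopd bbexr lqca lmx hyfrk jcx xwp caio fadp gdz lnu
Hunk 6: at line 4 remove [jcx,xwp,caio] add [aig,akqu] -> 10 lines: zaopd bbexr lqca lmx hyfrk aig akqu fadp gdz lnu
Hunk 7: at line 6 remove [akqu,fadp,gdz] add [lkk,supy] -> 9 lines: zaopd bbexr lqca lmx hyfrk aig lkk supy lnu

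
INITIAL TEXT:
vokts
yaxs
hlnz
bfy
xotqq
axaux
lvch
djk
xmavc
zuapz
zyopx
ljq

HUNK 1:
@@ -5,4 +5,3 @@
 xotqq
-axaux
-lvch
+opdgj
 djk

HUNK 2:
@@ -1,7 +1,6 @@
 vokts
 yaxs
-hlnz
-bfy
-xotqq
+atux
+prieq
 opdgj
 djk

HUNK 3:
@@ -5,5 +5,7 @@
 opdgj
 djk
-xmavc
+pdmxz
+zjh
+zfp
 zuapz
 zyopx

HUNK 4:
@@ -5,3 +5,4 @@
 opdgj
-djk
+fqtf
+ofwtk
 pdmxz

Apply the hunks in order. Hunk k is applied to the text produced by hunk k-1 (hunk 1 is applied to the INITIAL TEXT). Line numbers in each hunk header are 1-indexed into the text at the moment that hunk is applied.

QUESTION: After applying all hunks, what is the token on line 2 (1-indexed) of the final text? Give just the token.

Hunk 1: at line 5 remove [axaux,lvch] add [opdgj] -> 11 lines: vokts yaxs hlnz bfy xotqq opdgj djk xmavc zuapz zyopx ljq
Hunk 2: at line 1 remove [hlnz,bfy,xotqq] add [atux,prieq] -> 10 lines: vokts yaxs atux prieq opdgj djk xmavc zuapz zyopx ljq
Hunk 3: at line 5 remove [xmavc] add [pdmxz,zjh,zfp] -> 12 lines: vokts yaxs atux prieq opdgj djk pdmxz zjh zfp zuapz zyopx ljq
Hunk 4: at line 5 remove [djk] add [fqtf,ofwtk] -> 13 lines: vokts yaxs atux prieq opdgj fqtf ofwtk pdmxz zjh zfp zuapz zyopx ljq
Final line 2: yaxs

Answer: yaxs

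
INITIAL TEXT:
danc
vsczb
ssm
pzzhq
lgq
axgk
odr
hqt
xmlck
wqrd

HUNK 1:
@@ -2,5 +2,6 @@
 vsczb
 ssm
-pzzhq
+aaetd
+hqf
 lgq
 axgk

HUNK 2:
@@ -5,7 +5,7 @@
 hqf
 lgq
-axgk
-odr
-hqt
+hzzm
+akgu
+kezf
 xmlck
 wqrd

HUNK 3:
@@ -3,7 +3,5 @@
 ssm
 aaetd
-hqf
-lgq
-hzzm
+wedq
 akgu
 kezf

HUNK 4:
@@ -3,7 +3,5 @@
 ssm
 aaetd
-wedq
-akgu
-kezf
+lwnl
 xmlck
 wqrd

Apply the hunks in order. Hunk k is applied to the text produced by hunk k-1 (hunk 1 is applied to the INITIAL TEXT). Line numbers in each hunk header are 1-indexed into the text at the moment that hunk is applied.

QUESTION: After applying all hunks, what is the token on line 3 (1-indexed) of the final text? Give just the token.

Answer: ssm

Derivation:
Hunk 1: at line 2 remove [pzzhq] add [aaetd,hqf] -> 11 lines: danc vsczb ssm aaetd hqf lgq axgk odr hqt xmlck wqrd
Hunk 2: at line 5 remove [axgk,odr,hqt] add [hzzm,akgu,kezf] -> 11 lines: danc vsczb ssm aaetd hqf lgq hzzm akgu kezf xmlck wqrd
Hunk 3: at line 3 remove [hqf,lgq,hzzm] add [wedq] -> 9 lines: danc vsczb ssm aaetd wedq akgu kezf xmlck wqrd
Hunk 4: at line 3 remove [wedq,akgu,kezf] add [lwnl] -> 7 lines: danc vsczb ssm aaetd lwnl xmlck wqrd
Final line 3: ssm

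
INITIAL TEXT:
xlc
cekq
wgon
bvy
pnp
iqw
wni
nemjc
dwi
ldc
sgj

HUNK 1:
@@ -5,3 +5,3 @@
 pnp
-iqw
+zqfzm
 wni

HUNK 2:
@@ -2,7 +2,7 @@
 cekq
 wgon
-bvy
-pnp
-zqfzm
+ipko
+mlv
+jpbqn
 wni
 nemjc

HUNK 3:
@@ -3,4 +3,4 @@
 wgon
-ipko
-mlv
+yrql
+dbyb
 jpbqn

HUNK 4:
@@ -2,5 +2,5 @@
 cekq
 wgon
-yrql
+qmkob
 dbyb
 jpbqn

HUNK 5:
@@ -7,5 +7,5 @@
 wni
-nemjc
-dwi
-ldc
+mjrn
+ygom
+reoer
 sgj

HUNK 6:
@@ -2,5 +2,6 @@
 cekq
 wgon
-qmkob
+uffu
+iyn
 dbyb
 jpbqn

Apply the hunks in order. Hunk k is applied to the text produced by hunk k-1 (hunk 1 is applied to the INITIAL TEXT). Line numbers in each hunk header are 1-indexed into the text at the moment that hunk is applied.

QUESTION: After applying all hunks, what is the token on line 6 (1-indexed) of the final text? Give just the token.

Hunk 1: at line 5 remove [iqw] add [zqfzm] -> 11 lines: xlc cekq wgon bvy pnp zqfzm wni nemjc dwi ldc sgj
Hunk 2: at line 2 remove [bvy,pnp,zqfzm] add [ipko,mlv,jpbqn] -> 11 lines: xlc cekq wgon ipko mlv jpbqn wni nemjc dwi ldc sgj
Hunk 3: at line 3 remove [ipko,mlv] add [yrql,dbyb] -> 11 lines: xlc cekq wgon yrql dbyb jpbqn wni nemjc dwi ldc sgj
Hunk 4: at line 2 remove [yrql] add [qmkob] -> 11 lines: xlc cekq wgon qmkob dbyb jpbqn wni nemjc dwi ldc sgj
Hunk 5: at line 7 remove [nemjc,dwi,ldc] add [mjrn,ygom,reoer] -> 11 lines: xlc cekq wgon qmkob dbyb jpbqn wni mjrn ygom reoer sgj
Hunk 6: at line 2 remove [qmkob] add [uffu,iyn] -> 12 lines: xlc cekq wgon uffu iyn dbyb jpbqn wni mjrn ygom reoer sgj
Final line 6: dbyb

Answer: dbyb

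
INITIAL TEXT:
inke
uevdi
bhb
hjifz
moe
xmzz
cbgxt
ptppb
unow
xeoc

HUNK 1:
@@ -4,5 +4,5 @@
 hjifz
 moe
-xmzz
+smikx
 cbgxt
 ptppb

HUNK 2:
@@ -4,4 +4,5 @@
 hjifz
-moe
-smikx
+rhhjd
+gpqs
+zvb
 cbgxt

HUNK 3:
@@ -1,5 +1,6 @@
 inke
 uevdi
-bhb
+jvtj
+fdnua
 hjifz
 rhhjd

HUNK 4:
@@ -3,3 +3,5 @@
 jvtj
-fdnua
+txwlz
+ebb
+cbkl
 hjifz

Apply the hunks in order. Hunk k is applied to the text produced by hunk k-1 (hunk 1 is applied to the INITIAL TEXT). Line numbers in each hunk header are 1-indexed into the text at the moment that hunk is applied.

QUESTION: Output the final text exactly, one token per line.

Answer: inke
uevdi
jvtj
txwlz
ebb
cbkl
hjifz
rhhjd
gpqs
zvb
cbgxt
ptppb
unow
xeoc

Derivation:
Hunk 1: at line 4 remove [xmzz] add [smikx] -> 10 lines: inke uevdi bhb hjifz moe smikx cbgxt ptppb unow xeoc
Hunk 2: at line 4 remove [moe,smikx] add [rhhjd,gpqs,zvb] -> 11 lines: inke uevdi bhb hjifz rhhjd gpqs zvb cbgxt ptppb unow xeoc
Hunk 3: at line 1 remove [bhb] add [jvtj,fdnua] -> 12 lines: inke uevdi jvtj fdnua hjifz rhhjd gpqs zvb cbgxt ptppb unow xeoc
Hunk 4: at line 3 remove [fdnua] add [txwlz,ebb,cbkl] -> 14 lines: inke uevdi jvtj txwlz ebb cbkl hjifz rhhjd gpqs zvb cbgxt ptppb unow xeoc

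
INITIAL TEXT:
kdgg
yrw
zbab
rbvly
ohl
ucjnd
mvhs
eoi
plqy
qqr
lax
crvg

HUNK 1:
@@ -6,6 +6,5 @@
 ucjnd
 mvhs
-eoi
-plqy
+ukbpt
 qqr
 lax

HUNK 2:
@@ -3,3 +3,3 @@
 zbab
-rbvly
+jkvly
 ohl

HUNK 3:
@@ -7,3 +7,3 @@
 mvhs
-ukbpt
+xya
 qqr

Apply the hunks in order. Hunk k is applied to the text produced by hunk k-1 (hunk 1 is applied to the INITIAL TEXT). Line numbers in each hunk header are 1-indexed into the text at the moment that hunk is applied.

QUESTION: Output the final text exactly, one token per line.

Hunk 1: at line 6 remove [eoi,plqy] add [ukbpt] -> 11 lines: kdgg yrw zbab rbvly ohl ucjnd mvhs ukbpt qqr lax crvg
Hunk 2: at line 3 remove [rbvly] add [jkvly] -> 11 lines: kdgg yrw zbab jkvly ohl ucjnd mvhs ukbpt qqr lax crvg
Hunk 3: at line 7 remove [ukbpt] add [xya] -> 11 lines: kdgg yrw zbab jkvly ohl ucjnd mvhs xya qqr lax crvg

Answer: kdgg
yrw
zbab
jkvly
ohl
ucjnd
mvhs
xya
qqr
lax
crvg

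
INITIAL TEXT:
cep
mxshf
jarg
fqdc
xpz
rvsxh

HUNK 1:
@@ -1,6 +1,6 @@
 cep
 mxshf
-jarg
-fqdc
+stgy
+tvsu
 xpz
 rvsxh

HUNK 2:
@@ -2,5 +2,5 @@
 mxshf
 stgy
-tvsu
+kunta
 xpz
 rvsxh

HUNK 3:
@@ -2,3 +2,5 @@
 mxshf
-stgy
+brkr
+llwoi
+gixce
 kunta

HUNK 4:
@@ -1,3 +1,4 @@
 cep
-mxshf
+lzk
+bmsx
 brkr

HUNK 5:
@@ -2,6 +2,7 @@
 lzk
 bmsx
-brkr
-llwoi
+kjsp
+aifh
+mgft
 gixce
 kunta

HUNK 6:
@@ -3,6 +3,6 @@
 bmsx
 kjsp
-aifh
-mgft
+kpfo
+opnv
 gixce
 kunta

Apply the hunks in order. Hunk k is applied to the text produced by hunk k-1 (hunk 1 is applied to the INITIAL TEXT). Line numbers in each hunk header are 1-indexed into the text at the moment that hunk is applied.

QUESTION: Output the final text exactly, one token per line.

Answer: cep
lzk
bmsx
kjsp
kpfo
opnv
gixce
kunta
xpz
rvsxh

Derivation:
Hunk 1: at line 1 remove [jarg,fqdc] add [stgy,tvsu] -> 6 lines: cep mxshf stgy tvsu xpz rvsxh
Hunk 2: at line 2 remove [tvsu] add [kunta] -> 6 lines: cep mxshf stgy kunta xpz rvsxh
Hunk 3: at line 2 remove [stgy] add [brkr,llwoi,gixce] -> 8 lines: cep mxshf brkr llwoi gixce kunta xpz rvsxh
Hunk 4: at line 1 remove [mxshf] add [lzk,bmsx] -> 9 lines: cep lzk bmsx brkr llwoi gixce kunta xpz rvsxh
Hunk 5: at line 2 remove [brkr,llwoi] add [kjsp,aifh,mgft] -> 10 lines: cep lzk bmsx kjsp aifh mgft gixce kunta xpz rvsxh
Hunk 6: at line 3 remove [aifh,mgft] add [kpfo,opnv] -> 10 lines: cep lzk bmsx kjsp kpfo opnv gixce kunta xpz rvsxh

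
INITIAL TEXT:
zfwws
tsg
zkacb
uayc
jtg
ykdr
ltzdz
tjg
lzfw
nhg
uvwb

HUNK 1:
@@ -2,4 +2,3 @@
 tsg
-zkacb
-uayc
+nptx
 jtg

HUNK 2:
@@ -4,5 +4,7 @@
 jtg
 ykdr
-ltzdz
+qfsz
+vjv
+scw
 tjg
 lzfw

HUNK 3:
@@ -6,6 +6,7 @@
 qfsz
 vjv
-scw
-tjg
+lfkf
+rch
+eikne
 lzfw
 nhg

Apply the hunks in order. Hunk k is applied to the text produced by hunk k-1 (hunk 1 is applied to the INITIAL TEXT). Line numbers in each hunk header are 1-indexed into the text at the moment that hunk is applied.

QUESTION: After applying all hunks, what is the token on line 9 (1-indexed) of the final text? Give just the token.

Answer: rch

Derivation:
Hunk 1: at line 2 remove [zkacb,uayc] add [nptx] -> 10 lines: zfwws tsg nptx jtg ykdr ltzdz tjg lzfw nhg uvwb
Hunk 2: at line 4 remove [ltzdz] add [qfsz,vjv,scw] -> 12 lines: zfwws tsg nptx jtg ykdr qfsz vjv scw tjg lzfw nhg uvwb
Hunk 3: at line 6 remove [scw,tjg] add [lfkf,rch,eikne] -> 13 lines: zfwws tsg nptx jtg ykdr qfsz vjv lfkf rch eikne lzfw nhg uvwb
Final line 9: rch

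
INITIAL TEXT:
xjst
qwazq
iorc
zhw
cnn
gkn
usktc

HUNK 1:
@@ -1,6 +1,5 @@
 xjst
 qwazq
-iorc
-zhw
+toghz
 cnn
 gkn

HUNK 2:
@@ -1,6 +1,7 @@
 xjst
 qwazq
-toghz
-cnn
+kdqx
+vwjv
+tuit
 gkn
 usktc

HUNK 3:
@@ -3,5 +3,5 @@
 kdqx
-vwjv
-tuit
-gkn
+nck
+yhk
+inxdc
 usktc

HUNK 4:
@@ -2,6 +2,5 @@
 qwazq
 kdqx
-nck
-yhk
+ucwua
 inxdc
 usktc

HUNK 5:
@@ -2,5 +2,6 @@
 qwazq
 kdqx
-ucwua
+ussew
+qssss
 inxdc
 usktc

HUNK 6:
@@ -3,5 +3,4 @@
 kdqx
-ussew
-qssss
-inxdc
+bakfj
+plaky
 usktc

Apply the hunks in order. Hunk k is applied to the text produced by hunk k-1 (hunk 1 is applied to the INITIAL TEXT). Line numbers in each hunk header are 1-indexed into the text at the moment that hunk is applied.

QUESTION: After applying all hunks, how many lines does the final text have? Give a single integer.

Hunk 1: at line 1 remove [iorc,zhw] add [toghz] -> 6 lines: xjst qwazq toghz cnn gkn usktc
Hunk 2: at line 1 remove [toghz,cnn] add [kdqx,vwjv,tuit] -> 7 lines: xjst qwazq kdqx vwjv tuit gkn usktc
Hunk 3: at line 3 remove [vwjv,tuit,gkn] add [nck,yhk,inxdc] -> 7 lines: xjst qwazq kdqx nck yhk inxdc usktc
Hunk 4: at line 2 remove [nck,yhk] add [ucwua] -> 6 lines: xjst qwazq kdqx ucwua inxdc usktc
Hunk 5: at line 2 remove [ucwua] add [ussew,qssss] -> 7 lines: xjst qwazq kdqx ussew qssss inxdc usktc
Hunk 6: at line 3 remove [ussew,qssss,inxdc] add [bakfj,plaky] -> 6 lines: xjst qwazq kdqx bakfj plaky usktc
Final line count: 6

Answer: 6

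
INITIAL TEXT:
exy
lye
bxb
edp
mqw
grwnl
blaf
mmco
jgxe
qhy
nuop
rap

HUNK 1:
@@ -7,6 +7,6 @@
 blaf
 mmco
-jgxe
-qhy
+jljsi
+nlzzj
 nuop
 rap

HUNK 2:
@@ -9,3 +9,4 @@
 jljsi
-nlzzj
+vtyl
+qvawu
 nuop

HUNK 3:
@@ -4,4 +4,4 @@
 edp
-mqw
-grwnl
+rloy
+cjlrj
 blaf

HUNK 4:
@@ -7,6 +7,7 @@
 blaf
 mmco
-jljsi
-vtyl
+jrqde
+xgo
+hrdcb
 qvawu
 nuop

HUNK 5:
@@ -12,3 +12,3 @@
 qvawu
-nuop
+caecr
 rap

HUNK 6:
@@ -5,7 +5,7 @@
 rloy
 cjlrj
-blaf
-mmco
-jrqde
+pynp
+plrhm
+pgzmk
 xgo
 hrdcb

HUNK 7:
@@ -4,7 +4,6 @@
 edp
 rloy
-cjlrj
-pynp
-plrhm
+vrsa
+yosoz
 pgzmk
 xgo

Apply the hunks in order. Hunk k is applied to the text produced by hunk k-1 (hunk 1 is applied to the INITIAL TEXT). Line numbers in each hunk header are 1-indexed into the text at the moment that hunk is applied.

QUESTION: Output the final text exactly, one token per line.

Answer: exy
lye
bxb
edp
rloy
vrsa
yosoz
pgzmk
xgo
hrdcb
qvawu
caecr
rap

Derivation:
Hunk 1: at line 7 remove [jgxe,qhy] add [jljsi,nlzzj] -> 12 lines: exy lye bxb edp mqw grwnl blaf mmco jljsi nlzzj nuop rap
Hunk 2: at line 9 remove [nlzzj] add [vtyl,qvawu] -> 13 lines: exy lye bxb edp mqw grwnl blaf mmco jljsi vtyl qvawu nuop rap
Hunk 3: at line 4 remove [mqw,grwnl] add [rloy,cjlrj] -> 13 lines: exy lye bxb edp rloy cjlrj blaf mmco jljsi vtyl qvawu nuop rap
Hunk 4: at line 7 remove [jljsi,vtyl] add [jrqde,xgo,hrdcb] -> 14 lines: exy lye bxb edp rloy cjlrj blaf mmco jrqde xgo hrdcb qvawu nuop rap
Hunk 5: at line 12 remove [nuop] add [caecr] -> 14 lines: exy lye bxb edp rloy cjlrj blaf mmco jrqde xgo hrdcb qvawu caecr rap
Hunk 6: at line 5 remove [blaf,mmco,jrqde] add [pynp,plrhm,pgzmk] -> 14 lines: exy lye bxb edp rloy cjlrj pynp plrhm pgzmk xgo hrdcb qvawu caecr rap
Hunk 7: at line 4 remove [cjlrj,pynp,plrhm] add [vrsa,yosoz] -> 13 lines: exy lye bxb edp rloy vrsa yosoz pgzmk xgo hrdcb qvawu caecr rap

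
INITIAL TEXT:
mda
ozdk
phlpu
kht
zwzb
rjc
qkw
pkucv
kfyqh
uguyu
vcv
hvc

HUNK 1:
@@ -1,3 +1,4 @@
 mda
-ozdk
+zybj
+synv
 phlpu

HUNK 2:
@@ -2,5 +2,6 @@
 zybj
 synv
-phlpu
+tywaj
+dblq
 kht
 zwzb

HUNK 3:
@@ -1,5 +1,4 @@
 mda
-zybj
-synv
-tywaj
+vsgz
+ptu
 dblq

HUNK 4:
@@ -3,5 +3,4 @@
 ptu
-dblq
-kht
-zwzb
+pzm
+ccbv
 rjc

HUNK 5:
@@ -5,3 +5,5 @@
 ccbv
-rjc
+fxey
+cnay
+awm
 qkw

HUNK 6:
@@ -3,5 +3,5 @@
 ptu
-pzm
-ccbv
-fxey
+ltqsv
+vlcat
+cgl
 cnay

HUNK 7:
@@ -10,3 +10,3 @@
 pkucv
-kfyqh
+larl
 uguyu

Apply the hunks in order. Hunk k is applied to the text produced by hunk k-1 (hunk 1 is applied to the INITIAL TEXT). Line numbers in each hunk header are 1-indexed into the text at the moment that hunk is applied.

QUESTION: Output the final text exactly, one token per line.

Answer: mda
vsgz
ptu
ltqsv
vlcat
cgl
cnay
awm
qkw
pkucv
larl
uguyu
vcv
hvc

Derivation:
Hunk 1: at line 1 remove [ozdk] add [zybj,synv] -> 13 lines: mda zybj synv phlpu kht zwzb rjc qkw pkucv kfyqh uguyu vcv hvc
Hunk 2: at line 2 remove [phlpu] add [tywaj,dblq] -> 14 lines: mda zybj synv tywaj dblq kht zwzb rjc qkw pkucv kfyqh uguyu vcv hvc
Hunk 3: at line 1 remove [zybj,synv,tywaj] add [vsgz,ptu] -> 13 lines: mda vsgz ptu dblq kht zwzb rjc qkw pkucv kfyqh uguyu vcv hvc
Hunk 4: at line 3 remove [dblq,kht,zwzb] add [pzm,ccbv] -> 12 lines: mda vsgz ptu pzm ccbv rjc qkw pkucv kfyqh uguyu vcv hvc
Hunk 5: at line 5 remove [rjc] add [fxey,cnay,awm] -> 14 lines: mda vsgz ptu pzm ccbv fxey cnay awm qkw pkucv kfyqh uguyu vcv hvc
Hunk 6: at line 3 remove [pzm,ccbv,fxey] add [ltqsv,vlcat,cgl] -> 14 lines: mda vsgz ptu ltqsv vlcat cgl cnay awm qkw pkucv kfyqh uguyu vcv hvc
Hunk 7: at line 10 remove [kfyqh] add [larl] -> 14 lines: mda vsgz ptu ltqsv vlcat cgl cnay awm qkw pkucv larl uguyu vcv hvc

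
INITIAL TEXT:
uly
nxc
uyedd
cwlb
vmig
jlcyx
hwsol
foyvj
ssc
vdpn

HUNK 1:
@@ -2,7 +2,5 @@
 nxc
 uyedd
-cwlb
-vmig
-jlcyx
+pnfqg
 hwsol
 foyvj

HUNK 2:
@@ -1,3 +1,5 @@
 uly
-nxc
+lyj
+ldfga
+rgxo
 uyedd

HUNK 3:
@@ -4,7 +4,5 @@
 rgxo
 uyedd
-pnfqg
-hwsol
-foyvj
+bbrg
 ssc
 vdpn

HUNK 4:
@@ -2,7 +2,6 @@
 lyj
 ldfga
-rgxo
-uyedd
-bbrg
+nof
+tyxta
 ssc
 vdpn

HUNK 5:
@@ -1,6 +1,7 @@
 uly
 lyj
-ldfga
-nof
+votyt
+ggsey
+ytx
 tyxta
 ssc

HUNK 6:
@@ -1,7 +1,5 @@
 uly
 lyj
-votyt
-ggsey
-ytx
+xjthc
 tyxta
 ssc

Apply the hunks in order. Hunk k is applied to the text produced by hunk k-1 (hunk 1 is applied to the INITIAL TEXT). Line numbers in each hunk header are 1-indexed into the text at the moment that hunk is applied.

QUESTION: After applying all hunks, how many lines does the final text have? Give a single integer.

Hunk 1: at line 2 remove [cwlb,vmig,jlcyx] add [pnfqg] -> 8 lines: uly nxc uyedd pnfqg hwsol foyvj ssc vdpn
Hunk 2: at line 1 remove [nxc] add [lyj,ldfga,rgxo] -> 10 lines: uly lyj ldfga rgxo uyedd pnfqg hwsol foyvj ssc vdpn
Hunk 3: at line 4 remove [pnfqg,hwsol,foyvj] add [bbrg] -> 8 lines: uly lyj ldfga rgxo uyedd bbrg ssc vdpn
Hunk 4: at line 2 remove [rgxo,uyedd,bbrg] add [nof,tyxta] -> 7 lines: uly lyj ldfga nof tyxta ssc vdpn
Hunk 5: at line 1 remove [ldfga,nof] add [votyt,ggsey,ytx] -> 8 lines: uly lyj votyt ggsey ytx tyxta ssc vdpn
Hunk 6: at line 1 remove [votyt,ggsey,ytx] add [xjthc] -> 6 lines: uly lyj xjthc tyxta ssc vdpn
Final line count: 6

Answer: 6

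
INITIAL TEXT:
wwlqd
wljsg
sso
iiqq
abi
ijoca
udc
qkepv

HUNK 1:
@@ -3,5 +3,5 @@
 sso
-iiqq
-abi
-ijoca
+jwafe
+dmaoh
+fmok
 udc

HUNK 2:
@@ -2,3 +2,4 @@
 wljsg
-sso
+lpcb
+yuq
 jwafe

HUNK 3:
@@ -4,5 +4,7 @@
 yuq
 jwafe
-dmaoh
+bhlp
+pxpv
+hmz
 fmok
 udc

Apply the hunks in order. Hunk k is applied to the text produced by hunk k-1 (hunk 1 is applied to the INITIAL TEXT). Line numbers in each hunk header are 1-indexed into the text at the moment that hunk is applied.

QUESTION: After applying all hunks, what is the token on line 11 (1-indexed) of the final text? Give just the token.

Answer: qkepv

Derivation:
Hunk 1: at line 3 remove [iiqq,abi,ijoca] add [jwafe,dmaoh,fmok] -> 8 lines: wwlqd wljsg sso jwafe dmaoh fmok udc qkepv
Hunk 2: at line 2 remove [sso] add [lpcb,yuq] -> 9 lines: wwlqd wljsg lpcb yuq jwafe dmaoh fmok udc qkepv
Hunk 3: at line 4 remove [dmaoh] add [bhlp,pxpv,hmz] -> 11 lines: wwlqd wljsg lpcb yuq jwafe bhlp pxpv hmz fmok udc qkepv
Final line 11: qkepv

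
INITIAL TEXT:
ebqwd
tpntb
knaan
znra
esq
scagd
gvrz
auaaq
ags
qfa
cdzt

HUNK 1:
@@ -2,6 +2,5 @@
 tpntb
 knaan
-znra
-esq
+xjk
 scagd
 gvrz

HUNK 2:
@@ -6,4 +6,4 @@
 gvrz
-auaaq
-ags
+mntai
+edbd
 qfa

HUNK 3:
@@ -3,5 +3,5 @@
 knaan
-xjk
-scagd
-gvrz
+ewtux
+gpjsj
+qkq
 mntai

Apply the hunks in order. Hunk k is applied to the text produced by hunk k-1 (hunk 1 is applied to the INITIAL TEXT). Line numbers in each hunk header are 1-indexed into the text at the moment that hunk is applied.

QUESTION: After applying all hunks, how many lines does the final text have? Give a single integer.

Answer: 10

Derivation:
Hunk 1: at line 2 remove [znra,esq] add [xjk] -> 10 lines: ebqwd tpntb knaan xjk scagd gvrz auaaq ags qfa cdzt
Hunk 2: at line 6 remove [auaaq,ags] add [mntai,edbd] -> 10 lines: ebqwd tpntb knaan xjk scagd gvrz mntai edbd qfa cdzt
Hunk 3: at line 3 remove [xjk,scagd,gvrz] add [ewtux,gpjsj,qkq] -> 10 lines: ebqwd tpntb knaan ewtux gpjsj qkq mntai edbd qfa cdzt
Final line count: 10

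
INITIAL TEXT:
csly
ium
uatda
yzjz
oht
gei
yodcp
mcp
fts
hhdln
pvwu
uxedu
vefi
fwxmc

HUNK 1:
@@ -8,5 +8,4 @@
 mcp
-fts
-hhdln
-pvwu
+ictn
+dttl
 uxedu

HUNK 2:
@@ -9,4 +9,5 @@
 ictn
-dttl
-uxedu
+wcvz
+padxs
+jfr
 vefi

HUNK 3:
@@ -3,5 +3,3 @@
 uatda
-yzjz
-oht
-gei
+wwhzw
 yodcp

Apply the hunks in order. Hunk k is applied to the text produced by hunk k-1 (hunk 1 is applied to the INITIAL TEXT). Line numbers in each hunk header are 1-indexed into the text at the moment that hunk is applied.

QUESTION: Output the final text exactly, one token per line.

Hunk 1: at line 8 remove [fts,hhdln,pvwu] add [ictn,dttl] -> 13 lines: csly ium uatda yzjz oht gei yodcp mcp ictn dttl uxedu vefi fwxmc
Hunk 2: at line 9 remove [dttl,uxedu] add [wcvz,padxs,jfr] -> 14 lines: csly ium uatda yzjz oht gei yodcp mcp ictn wcvz padxs jfr vefi fwxmc
Hunk 3: at line 3 remove [yzjz,oht,gei] add [wwhzw] -> 12 lines: csly ium uatda wwhzw yodcp mcp ictn wcvz padxs jfr vefi fwxmc

Answer: csly
ium
uatda
wwhzw
yodcp
mcp
ictn
wcvz
padxs
jfr
vefi
fwxmc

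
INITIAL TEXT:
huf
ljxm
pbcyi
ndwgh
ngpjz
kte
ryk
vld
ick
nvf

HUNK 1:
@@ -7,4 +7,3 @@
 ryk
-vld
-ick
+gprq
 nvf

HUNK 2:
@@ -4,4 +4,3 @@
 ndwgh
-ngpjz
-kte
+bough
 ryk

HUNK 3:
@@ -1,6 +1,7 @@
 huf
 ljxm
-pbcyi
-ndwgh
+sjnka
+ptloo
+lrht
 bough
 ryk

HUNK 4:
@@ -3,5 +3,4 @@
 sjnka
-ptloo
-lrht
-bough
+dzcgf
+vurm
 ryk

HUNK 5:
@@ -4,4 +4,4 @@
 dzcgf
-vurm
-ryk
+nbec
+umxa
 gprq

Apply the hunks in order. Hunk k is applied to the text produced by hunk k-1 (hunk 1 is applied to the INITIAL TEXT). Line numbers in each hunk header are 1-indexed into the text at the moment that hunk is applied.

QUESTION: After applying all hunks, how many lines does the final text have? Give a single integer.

Hunk 1: at line 7 remove [vld,ick] add [gprq] -> 9 lines: huf ljxm pbcyi ndwgh ngpjz kte ryk gprq nvf
Hunk 2: at line 4 remove [ngpjz,kte] add [bough] -> 8 lines: huf ljxm pbcyi ndwgh bough ryk gprq nvf
Hunk 3: at line 1 remove [pbcyi,ndwgh] add [sjnka,ptloo,lrht] -> 9 lines: huf ljxm sjnka ptloo lrht bough ryk gprq nvf
Hunk 4: at line 3 remove [ptloo,lrht,bough] add [dzcgf,vurm] -> 8 lines: huf ljxm sjnka dzcgf vurm ryk gprq nvf
Hunk 5: at line 4 remove [vurm,ryk] add [nbec,umxa] -> 8 lines: huf ljxm sjnka dzcgf nbec umxa gprq nvf
Final line count: 8

Answer: 8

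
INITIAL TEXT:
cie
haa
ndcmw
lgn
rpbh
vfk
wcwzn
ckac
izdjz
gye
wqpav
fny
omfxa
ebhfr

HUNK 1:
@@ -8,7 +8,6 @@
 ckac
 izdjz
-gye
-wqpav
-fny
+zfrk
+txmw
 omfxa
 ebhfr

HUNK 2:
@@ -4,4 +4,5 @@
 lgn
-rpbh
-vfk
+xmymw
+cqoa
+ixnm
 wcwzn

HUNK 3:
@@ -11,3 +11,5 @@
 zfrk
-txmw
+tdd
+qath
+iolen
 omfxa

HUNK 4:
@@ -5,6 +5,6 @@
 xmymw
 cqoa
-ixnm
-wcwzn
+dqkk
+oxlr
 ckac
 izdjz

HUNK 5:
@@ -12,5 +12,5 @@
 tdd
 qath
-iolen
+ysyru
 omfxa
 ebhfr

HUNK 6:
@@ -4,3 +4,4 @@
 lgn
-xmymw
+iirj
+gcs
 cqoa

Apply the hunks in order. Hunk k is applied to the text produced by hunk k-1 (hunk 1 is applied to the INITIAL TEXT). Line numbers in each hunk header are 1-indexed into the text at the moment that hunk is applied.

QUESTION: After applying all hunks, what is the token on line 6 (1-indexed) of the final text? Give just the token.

Hunk 1: at line 8 remove [gye,wqpav,fny] add [zfrk,txmw] -> 13 lines: cie haa ndcmw lgn rpbh vfk wcwzn ckac izdjz zfrk txmw omfxa ebhfr
Hunk 2: at line 4 remove [rpbh,vfk] add [xmymw,cqoa,ixnm] -> 14 lines: cie haa ndcmw lgn xmymw cqoa ixnm wcwzn ckac izdjz zfrk txmw omfxa ebhfr
Hunk 3: at line 11 remove [txmw] add [tdd,qath,iolen] -> 16 lines: cie haa ndcmw lgn xmymw cqoa ixnm wcwzn ckac izdjz zfrk tdd qath iolen omfxa ebhfr
Hunk 4: at line 5 remove [ixnm,wcwzn] add [dqkk,oxlr] -> 16 lines: cie haa ndcmw lgn xmymw cqoa dqkk oxlr ckac izdjz zfrk tdd qath iolen omfxa ebhfr
Hunk 5: at line 12 remove [iolen] add [ysyru] -> 16 lines: cie haa ndcmw lgn xmymw cqoa dqkk oxlr ckac izdjz zfrk tdd qath ysyru omfxa ebhfr
Hunk 6: at line 4 remove [xmymw] add [iirj,gcs] -> 17 lines: cie haa ndcmw lgn iirj gcs cqoa dqkk oxlr ckac izdjz zfrk tdd qath ysyru omfxa ebhfr
Final line 6: gcs

Answer: gcs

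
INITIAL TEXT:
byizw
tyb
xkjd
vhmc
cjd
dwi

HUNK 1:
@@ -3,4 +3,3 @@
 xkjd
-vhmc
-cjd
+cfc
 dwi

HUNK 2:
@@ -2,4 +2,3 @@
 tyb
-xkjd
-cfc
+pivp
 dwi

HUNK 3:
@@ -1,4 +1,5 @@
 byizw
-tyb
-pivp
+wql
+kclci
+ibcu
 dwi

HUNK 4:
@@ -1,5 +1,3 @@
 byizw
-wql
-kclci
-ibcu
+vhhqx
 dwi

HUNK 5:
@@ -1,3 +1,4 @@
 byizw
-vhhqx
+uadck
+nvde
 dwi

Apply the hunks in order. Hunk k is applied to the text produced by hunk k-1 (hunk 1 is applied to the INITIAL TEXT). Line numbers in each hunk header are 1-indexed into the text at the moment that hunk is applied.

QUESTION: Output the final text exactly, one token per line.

Hunk 1: at line 3 remove [vhmc,cjd] add [cfc] -> 5 lines: byizw tyb xkjd cfc dwi
Hunk 2: at line 2 remove [xkjd,cfc] add [pivp] -> 4 lines: byizw tyb pivp dwi
Hunk 3: at line 1 remove [tyb,pivp] add [wql,kclci,ibcu] -> 5 lines: byizw wql kclci ibcu dwi
Hunk 4: at line 1 remove [wql,kclci,ibcu] add [vhhqx] -> 3 lines: byizw vhhqx dwi
Hunk 5: at line 1 remove [vhhqx] add [uadck,nvde] -> 4 lines: byizw uadck nvde dwi

Answer: byizw
uadck
nvde
dwi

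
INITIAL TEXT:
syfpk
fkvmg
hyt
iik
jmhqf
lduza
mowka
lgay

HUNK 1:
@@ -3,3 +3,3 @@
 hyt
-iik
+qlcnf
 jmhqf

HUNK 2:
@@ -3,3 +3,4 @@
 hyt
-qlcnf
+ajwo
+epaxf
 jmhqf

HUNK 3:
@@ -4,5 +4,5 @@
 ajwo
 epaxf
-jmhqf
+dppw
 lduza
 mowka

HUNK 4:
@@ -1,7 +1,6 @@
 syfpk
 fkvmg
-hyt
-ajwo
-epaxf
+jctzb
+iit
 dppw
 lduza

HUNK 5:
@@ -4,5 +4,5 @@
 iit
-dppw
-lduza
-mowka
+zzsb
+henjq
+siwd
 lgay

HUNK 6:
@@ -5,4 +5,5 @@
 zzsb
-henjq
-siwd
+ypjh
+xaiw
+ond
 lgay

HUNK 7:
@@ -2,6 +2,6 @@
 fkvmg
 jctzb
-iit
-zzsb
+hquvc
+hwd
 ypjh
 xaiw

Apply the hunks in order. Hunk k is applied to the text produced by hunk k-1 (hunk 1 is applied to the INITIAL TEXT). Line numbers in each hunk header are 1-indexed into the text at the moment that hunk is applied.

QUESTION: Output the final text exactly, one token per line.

Hunk 1: at line 3 remove [iik] add [qlcnf] -> 8 lines: syfpk fkvmg hyt qlcnf jmhqf lduza mowka lgay
Hunk 2: at line 3 remove [qlcnf] add [ajwo,epaxf] -> 9 lines: syfpk fkvmg hyt ajwo epaxf jmhqf lduza mowka lgay
Hunk 3: at line 4 remove [jmhqf] add [dppw] -> 9 lines: syfpk fkvmg hyt ajwo epaxf dppw lduza mowka lgay
Hunk 4: at line 1 remove [hyt,ajwo,epaxf] add [jctzb,iit] -> 8 lines: syfpk fkvmg jctzb iit dppw lduza mowka lgay
Hunk 5: at line 4 remove [dppw,lduza,mowka] add [zzsb,henjq,siwd] -> 8 lines: syfpk fkvmg jctzb iit zzsb henjq siwd lgay
Hunk 6: at line 5 remove [henjq,siwd] add [ypjh,xaiw,ond] -> 9 lines: syfpk fkvmg jctzb iit zzsb ypjh xaiw ond lgay
Hunk 7: at line 2 remove [iit,zzsb] add [hquvc,hwd] -> 9 lines: syfpk fkvmg jctzb hquvc hwd ypjh xaiw ond lgay

Answer: syfpk
fkvmg
jctzb
hquvc
hwd
ypjh
xaiw
ond
lgay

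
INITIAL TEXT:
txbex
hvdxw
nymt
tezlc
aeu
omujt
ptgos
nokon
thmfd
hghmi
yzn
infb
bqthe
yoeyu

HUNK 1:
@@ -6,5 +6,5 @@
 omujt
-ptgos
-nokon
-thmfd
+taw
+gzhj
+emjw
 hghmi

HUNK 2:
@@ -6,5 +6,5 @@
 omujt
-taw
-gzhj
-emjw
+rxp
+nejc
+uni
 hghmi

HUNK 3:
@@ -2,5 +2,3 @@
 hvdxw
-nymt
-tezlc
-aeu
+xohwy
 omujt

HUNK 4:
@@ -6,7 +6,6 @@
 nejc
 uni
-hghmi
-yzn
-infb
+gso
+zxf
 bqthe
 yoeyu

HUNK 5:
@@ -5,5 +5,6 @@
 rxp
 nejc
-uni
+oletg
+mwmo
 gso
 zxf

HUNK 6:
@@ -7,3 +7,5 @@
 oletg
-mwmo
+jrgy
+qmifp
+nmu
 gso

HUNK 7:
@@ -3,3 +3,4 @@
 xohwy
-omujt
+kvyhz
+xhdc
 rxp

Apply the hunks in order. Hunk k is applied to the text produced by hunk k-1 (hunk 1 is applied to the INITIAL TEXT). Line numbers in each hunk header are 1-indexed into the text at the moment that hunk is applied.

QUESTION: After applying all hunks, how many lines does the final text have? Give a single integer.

Answer: 15

Derivation:
Hunk 1: at line 6 remove [ptgos,nokon,thmfd] add [taw,gzhj,emjw] -> 14 lines: txbex hvdxw nymt tezlc aeu omujt taw gzhj emjw hghmi yzn infb bqthe yoeyu
Hunk 2: at line 6 remove [taw,gzhj,emjw] add [rxp,nejc,uni] -> 14 lines: txbex hvdxw nymt tezlc aeu omujt rxp nejc uni hghmi yzn infb bqthe yoeyu
Hunk 3: at line 2 remove [nymt,tezlc,aeu] add [xohwy] -> 12 lines: txbex hvdxw xohwy omujt rxp nejc uni hghmi yzn infb bqthe yoeyu
Hunk 4: at line 6 remove [hghmi,yzn,infb] add [gso,zxf] -> 11 lines: txbex hvdxw xohwy omujt rxp nejc uni gso zxf bqthe yoeyu
Hunk 5: at line 5 remove [uni] add [oletg,mwmo] -> 12 lines: txbex hvdxw xohwy omujt rxp nejc oletg mwmo gso zxf bqthe yoeyu
Hunk 6: at line 7 remove [mwmo] add [jrgy,qmifp,nmu] -> 14 lines: txbex hvdxw xohwy omujt rxp nejc oletg jrgy qmifp nmu gso zxf bqthe yoeyu
Hunk 7: at line 3 remove [omujt] add [kvyhz,xhdc] -> 15 lines: txbex hvdxw xohwy kvyhz xhdc rxp nejc oletg jrgy qmifp nmu gso zxf bqthe yoeyu
Final line count: 15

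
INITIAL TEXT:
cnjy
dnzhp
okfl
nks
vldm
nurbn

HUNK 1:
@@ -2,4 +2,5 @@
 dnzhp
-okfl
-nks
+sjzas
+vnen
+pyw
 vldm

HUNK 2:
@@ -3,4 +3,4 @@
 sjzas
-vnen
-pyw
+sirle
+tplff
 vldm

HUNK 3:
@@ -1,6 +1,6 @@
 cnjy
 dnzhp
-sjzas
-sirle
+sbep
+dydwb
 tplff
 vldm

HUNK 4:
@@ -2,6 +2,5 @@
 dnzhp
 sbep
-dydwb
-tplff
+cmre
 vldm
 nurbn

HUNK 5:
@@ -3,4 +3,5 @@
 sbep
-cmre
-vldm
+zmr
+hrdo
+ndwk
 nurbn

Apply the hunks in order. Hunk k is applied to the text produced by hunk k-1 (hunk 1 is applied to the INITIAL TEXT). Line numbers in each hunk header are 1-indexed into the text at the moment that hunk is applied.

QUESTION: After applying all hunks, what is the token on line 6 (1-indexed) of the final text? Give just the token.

Hunk 1: at line 2 remove [okfl,nks] add [sjzas,vnen,pyw] -> 7 lines: cnjy dnzhp sjzas vnen pyw vldm nurbn
Hunk 2: at line 3 remove [vnen,pyw] add [sirle,tplff] -> 7 lines: cnjy dnzhp sjzas sirle tplff vldm nurbn
Hunk 3: at line 1 remove [sjzas,sirle] add [sbep,dydwb] -> 7 lines: cnjy dnzhp sbep dydwb tplff vldm nurbn
Hunk 4: at line 2 remove [dydwb,tplff] add [cmre] -> 6 lines: cnjy dnzhp sbep cmre vldm nurbn
Hunk 5: at line 3 remove [cmre,vldm] add [zmr,hrdo,ndwk] -> 7 lines: cnjy dnzhp sbep zmr hrdo ndwk nurbn
Final line 6: ndwk

Answer: ndwk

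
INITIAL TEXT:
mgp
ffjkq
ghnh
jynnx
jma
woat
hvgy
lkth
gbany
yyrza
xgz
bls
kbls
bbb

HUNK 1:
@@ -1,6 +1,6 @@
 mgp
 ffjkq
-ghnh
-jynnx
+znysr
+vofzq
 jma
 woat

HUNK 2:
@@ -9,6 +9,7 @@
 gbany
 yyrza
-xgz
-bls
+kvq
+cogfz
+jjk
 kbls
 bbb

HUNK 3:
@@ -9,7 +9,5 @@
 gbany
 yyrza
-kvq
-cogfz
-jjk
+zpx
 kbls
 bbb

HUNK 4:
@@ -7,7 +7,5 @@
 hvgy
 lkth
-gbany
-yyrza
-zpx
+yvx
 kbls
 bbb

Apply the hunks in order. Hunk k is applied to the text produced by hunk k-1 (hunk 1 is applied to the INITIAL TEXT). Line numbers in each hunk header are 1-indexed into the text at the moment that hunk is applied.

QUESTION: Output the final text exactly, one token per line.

Answer: mgp
ffjkq
znysr
vofzq
jma
woat
hvgy
lkth
yvx
kbls
bbb

Derivation:
Hunk 1: at line 1 remove [ghnh,jynnx] add [znysr,vofzq] -> 14 lines: mgp ffjkq znysr vofzq jma woat hvgy lkth gbany yyrza xgz bls kbls bbb
Hunk 2: at line 9 remove [xgz,bls] add [kvq,cogfz,jjk] -> 15 lines: mgp ffjkq znysr vofzq jma woat hvgy lkth gbany yyrza kvq cogfz jjk kbls bbb
Hunk 3: at line 9 remove [kvq,cogfz,jjk] add [zpx] -> 13 lines: mgp ffjkq znysr vofzq jma woat hvgy lkth gbany yyrza zpx kbls bbb
Hunk 4: at line 7 remove [gbany,yyrza,zpx] add [yvx] -> 11 lines: mgp ffjkq znysr vofzq jma woat hvgy lkth yvx kbls bbb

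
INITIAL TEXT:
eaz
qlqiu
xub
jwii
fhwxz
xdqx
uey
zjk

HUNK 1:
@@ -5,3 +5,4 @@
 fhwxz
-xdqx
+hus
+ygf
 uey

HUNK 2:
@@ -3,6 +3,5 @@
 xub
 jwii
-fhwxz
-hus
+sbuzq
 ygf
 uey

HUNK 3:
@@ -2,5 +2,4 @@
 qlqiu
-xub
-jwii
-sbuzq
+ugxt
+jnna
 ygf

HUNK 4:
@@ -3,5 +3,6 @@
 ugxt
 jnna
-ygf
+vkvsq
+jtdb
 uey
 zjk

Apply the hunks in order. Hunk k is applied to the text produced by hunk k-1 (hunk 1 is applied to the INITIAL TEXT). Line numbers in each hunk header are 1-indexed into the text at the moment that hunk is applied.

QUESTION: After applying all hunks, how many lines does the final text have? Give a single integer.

Answer: 8

Derivation:
Hunk 1: at line 5 remove [xdqx] add [hus,ygf] -> 9 lines: eaz qlqiu xub jwii fhwxz hus ygf uey zjk
Hunk 2: at line 3 remove [fhwxz,hus] add [sbuzq] -> 8 lines: eaz qlqiu xub jwii sbuzq ygf uey zjk
Hunk 3: at line 2 remove [xub,jwii,sbuzq] add [ugxt,jnna] -> 7 lines: eaz qlqiu ugxt jnna ygf uey zjk
Hunk 4: at line 3 remove [ygf] add [vkvsq,jtdb] -> 8 lines: eaz qlqiu ugxt jnna vkvsq jtdb uey zjk
Final line count: 8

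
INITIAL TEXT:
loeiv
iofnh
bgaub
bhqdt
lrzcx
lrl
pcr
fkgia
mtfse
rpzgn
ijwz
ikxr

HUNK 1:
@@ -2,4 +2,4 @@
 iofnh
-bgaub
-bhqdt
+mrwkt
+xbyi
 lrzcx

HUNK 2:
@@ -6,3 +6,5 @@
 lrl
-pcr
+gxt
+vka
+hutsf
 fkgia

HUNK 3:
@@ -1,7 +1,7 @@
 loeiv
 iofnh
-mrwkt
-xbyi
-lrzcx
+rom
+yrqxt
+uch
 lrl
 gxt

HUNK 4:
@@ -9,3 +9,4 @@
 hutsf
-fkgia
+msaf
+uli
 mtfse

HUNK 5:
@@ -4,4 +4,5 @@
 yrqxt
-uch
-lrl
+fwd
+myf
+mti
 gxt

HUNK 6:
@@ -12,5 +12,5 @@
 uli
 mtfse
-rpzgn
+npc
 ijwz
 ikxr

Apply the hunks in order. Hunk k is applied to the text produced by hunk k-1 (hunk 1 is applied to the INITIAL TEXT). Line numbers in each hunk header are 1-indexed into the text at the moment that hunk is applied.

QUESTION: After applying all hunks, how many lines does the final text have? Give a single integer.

Answer: 16

Derivation:
Hunk 1: at line 2 remove [bgaub,bhqdt] add [mrwkt,xbyi] -> 12 lines: loeiv iofnh mrwkt xbyi lrzcx lrl pcr fkgia mtfse rpzgn ijwz ikxr
Hunk 2: at line 6 remove [pcr] add [gxt,vka,hutsf] -> 14 lines: loeiv iofnh mrwkt xbyi lrzcx lrl gxt vka hutsf fkgia mtfse rpzgn ijwz ikxr
Hunk 3: at line 1 remove [mrwkt,xbyi,lrzcx] add [rom,yrqxt,uch] -> 14 lines: loeiv iofnh rom yrqxt uch lrl gxt vka hutsf fkgia mtfse rpzgn ijwz ikxr
Hunk 4: at line 9 remove [fkgia] add [msaf,uli] -> 15 lines: loeiv iofnh rom yrqxt uch lrl gxt vka hutsf msaf uli mtfse rpzgn ijwz ikxr
Hunk 5: at line 4 remove [uch,lrl] add [fwd,myf,mti] -> 16 lines: loeiv iofnh rom yrqxt fwd myf mti gxt vka hutsf msaf uli mtfse rpzgn ijwz ikxr
Hunk 6: at line 12 remove [rpzgn] add [npc] -> 16 lines: loeiv iofnh rom yrqxt fwd myf mti gxt vka hutsf msaf uli mtfse npc ijwz ikxr
Final line count: 16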